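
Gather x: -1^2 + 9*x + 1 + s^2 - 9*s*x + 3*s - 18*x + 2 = s^2 + 3*s + x*(-9*s - 9) + 2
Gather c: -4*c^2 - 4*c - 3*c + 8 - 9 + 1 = -4*c^2 - 7*c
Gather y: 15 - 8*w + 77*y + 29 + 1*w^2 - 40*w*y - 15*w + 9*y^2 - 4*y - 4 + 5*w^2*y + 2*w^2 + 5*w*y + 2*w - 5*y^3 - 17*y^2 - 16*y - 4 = 3*w^2 - 21*w - 5*y^3 - 8*y^2 + y*(5*w^2 - 35*w + 57) + 36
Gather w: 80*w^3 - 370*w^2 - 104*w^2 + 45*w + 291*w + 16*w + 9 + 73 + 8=80*w^3 - 474*w^2 + 352*w + 90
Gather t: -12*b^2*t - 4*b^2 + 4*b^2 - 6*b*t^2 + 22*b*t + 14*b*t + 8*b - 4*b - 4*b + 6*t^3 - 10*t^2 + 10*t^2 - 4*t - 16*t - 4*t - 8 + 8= -6*b*t^2 + 6*t^3 + t*(-12*b^2 + 36*b - 24)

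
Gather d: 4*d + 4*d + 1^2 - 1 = 8*d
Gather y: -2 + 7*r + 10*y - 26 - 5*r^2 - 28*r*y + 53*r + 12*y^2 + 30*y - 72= -5*r^2 + 60*r + 12*y^2 + y*(40 - 28*r) - 100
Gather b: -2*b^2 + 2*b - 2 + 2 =-2*b^2 + 2*b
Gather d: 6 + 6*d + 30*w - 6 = 6*d + 30*w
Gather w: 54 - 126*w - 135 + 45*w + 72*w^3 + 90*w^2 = 72*w^3 + 90*w^2 - 81*w - 81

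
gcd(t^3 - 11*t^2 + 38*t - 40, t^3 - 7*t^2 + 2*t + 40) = t^2 - 9*t + 20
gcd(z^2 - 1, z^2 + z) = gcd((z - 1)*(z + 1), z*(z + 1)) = z + 1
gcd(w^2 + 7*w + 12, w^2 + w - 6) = w + 3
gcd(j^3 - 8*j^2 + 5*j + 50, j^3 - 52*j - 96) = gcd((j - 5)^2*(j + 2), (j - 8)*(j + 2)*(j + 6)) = j + 2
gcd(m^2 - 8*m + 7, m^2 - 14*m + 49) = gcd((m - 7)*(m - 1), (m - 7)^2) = m - 7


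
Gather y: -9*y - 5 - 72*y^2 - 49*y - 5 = -72*y^2 - 58*y - 10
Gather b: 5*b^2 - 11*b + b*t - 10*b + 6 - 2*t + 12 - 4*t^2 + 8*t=5*b^2 + b*(t - 21) - 4*t^2 + 6*t + 18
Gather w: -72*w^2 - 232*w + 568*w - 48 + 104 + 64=-72*w^2 + 336*w + 120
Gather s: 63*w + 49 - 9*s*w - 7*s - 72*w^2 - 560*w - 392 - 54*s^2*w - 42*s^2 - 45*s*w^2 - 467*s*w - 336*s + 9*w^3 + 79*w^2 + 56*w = s^2*(-54*w - 42) + s*(-45*w^2 - 476*w - 343) + 9*w^3 + 7*w^2 - 441*w - 343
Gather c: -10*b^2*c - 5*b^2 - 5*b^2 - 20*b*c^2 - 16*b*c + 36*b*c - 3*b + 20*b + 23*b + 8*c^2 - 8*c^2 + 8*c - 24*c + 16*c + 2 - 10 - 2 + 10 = -10*b^2 - 20*b*c^2 + 40*b + c*(-10*b^2 + 20*b)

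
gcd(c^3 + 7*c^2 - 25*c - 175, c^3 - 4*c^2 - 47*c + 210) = c^2 + 2*c - 35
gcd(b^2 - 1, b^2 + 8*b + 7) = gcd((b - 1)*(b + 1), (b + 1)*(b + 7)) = b + 1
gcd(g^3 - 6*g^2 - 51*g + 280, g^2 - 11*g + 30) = g - 5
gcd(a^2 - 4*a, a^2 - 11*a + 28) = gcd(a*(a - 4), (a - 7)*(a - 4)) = a - 4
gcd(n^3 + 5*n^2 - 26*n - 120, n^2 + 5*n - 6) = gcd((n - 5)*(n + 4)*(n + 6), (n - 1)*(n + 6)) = n + 6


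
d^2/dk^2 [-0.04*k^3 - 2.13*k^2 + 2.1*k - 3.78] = -0.24*k - 4.26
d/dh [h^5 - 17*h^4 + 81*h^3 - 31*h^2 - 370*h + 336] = 5*h^4 - 68*h^3 + 243*h^2 - 62*h - 370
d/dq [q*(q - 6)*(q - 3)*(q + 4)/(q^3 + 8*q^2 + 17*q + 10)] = (q^6 + 16*q^5 + 29*q^4 - 274*q^3 - 1032*q^2 - 360*q + 720)/(q^6 + 16*q^5 + 98*q^4 + 292*q^3 + 449*q^2 + 340*q + 100)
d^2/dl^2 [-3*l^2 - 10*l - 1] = -6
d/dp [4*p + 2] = 4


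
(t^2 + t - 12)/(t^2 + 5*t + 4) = (t - 3)/(t + 1)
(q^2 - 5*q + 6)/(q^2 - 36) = (q^2 - 5*q + 6)/(q^2 - 36)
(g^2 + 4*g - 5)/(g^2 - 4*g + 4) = (g^2 + 4*g - 5)/(g^2 - 4*g + 4)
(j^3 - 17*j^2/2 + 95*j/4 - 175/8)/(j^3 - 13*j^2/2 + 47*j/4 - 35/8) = (2*j - 5)/(2*j - 1)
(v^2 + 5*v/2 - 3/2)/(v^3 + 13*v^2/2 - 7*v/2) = (v + 3)/(v*(v + 7))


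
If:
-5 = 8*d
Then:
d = -5/8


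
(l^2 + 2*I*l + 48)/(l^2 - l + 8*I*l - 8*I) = (l - 6*I)/(l - 1)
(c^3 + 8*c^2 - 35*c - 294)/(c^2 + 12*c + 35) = (c^2 + c - 42)/(c + 5)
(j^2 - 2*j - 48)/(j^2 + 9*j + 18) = (j - 8)/(j + 3)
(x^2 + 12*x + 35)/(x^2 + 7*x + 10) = (x + 7)/(x + 2)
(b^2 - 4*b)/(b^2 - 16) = b/(b + 4)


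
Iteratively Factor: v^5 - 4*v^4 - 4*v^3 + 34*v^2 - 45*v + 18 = (v - 1)*(v^4 - 3*v^3 - 7*v^2 + 27*v - 18) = (v - 2)*(v - 1)*(v^3 - v^2 - 9*v + 9) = (v - 2)*(v - 1)*(v + 3)*(v^2 - 4*v + 3) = (v - 2)*(v - 1)^2*(v + 3)*(v - 3)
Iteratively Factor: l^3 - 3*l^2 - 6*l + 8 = (l - 1)*(l^2 - 2*l - 8) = (l - 4)*(l - 1)*(l + 2)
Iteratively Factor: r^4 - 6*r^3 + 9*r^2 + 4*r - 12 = (r - 2)*(r^3 - 4*r^2 + r + 6) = (r - 2)*(r + 1)*(r^2 - 5*r + 6) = (r - 3)*(r - 2)*(r + 1)*(r - 2)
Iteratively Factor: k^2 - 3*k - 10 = (k + 2)*(k - 5)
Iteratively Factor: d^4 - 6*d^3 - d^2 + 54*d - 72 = (d - 3)*(d^3 - 3*d^2 - 10*d + 24) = (d - 3)*(d + 3)*(d^2 - 6*d + 8) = (d - 3)*(d - 2)*(d + 3)*(d - 4)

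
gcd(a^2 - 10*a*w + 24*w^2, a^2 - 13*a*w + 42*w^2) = -a + 6*w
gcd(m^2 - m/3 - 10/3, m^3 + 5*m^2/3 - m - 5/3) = m + 5/3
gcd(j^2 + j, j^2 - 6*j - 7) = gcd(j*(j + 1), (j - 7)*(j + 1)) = j + 1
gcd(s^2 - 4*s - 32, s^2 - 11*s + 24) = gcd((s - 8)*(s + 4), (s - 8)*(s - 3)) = s - 8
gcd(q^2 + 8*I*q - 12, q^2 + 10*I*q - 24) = q + 6*I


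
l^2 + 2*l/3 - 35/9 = (l - 5/3)*(l + 7/3)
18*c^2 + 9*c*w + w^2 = (3*c + w)*(6*c + w)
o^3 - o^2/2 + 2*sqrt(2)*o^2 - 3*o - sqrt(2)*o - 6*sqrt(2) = (o - 2)*(o + 3/2)*(o + 2*sqrt(2))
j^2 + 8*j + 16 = (j + 4)^2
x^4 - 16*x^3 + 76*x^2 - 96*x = x*(x - 8)*(x - 6)*(x - 2)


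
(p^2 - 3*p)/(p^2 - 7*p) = (p - 3)/(p - 7)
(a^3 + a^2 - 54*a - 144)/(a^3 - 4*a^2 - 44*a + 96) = (a + 3)/(a - 2)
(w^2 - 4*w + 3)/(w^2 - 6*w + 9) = (w - 1)/(w - 3)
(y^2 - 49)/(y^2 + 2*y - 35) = (y - 7)/(y - 5)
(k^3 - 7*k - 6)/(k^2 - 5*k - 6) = (k^2 - k - 6)/(k - 6)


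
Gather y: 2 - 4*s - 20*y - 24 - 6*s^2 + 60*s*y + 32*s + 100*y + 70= -6*s^2 + 28*s + y*(60*s + 80) + 48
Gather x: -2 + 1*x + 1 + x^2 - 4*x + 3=x^2 - 3*x + 2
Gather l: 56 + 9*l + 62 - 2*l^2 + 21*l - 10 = -2*l^2 + 30*l + 108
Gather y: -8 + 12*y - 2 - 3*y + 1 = 9*y - 9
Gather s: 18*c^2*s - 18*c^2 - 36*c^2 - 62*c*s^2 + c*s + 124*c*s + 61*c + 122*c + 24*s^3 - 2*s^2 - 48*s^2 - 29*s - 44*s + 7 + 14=-54*c^2 + 183*c + 24*s^3 + s^2*(-62*c - 50) + s*(18*c^2 + 125*c - 73) + 21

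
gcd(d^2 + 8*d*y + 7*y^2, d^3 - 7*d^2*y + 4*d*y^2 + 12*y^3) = d + y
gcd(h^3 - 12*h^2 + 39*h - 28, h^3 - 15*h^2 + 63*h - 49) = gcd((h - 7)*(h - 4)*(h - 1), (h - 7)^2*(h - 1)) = h^2 - 8*h + 7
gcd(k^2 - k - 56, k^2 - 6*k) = 1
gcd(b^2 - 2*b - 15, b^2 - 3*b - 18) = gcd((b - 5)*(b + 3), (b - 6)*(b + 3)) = b + 3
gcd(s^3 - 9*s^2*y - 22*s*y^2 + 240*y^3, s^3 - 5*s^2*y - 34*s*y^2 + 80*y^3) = -s^2 + 3*s*y + 40*y^2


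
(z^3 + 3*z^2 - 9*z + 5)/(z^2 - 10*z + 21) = (z^3 + 3*z^2 - 9*z + 5)/(z^2 - 10*z + 21)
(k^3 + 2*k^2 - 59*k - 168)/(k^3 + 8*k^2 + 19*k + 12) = (k^2 - k - 56)/(k^2 + 5*k + 4)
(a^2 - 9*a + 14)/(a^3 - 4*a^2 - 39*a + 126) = (a - 2)/(a^2 + 3*a - 18)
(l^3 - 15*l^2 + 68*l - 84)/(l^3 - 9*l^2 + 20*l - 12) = (l - 7)/(l - 1)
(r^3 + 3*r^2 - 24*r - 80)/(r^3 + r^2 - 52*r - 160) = (r^2 - r - 20)/(r^2 - 3*r - 40)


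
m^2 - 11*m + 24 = (m - 8)*(m - 3)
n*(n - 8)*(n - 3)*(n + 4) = n^4 - 7*n^3 - 20*n^2 + 96*n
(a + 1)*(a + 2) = a^2 + 3*a + 2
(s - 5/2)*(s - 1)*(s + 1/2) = s^3 - 3*s^2 + 3*s/4 + 5/4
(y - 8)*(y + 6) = y^2 - 2*y - 48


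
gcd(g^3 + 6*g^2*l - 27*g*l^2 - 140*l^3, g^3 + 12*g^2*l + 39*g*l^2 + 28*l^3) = g^2 + 11*g*l + 28*l^2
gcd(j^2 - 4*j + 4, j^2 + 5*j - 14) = j - 2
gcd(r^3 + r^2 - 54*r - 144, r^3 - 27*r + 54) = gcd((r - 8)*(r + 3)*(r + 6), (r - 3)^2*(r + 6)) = r + 6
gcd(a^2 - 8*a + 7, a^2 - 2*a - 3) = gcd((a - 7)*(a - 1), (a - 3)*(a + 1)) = 1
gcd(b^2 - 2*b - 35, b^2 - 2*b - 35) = b^2 - 2*b - 35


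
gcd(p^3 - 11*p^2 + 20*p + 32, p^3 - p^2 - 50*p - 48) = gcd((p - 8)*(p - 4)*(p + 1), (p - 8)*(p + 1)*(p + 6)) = p^2 - 7*p - 8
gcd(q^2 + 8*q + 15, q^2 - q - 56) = 1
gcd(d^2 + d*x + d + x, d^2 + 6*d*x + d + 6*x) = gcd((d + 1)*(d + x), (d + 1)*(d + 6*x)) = d + 1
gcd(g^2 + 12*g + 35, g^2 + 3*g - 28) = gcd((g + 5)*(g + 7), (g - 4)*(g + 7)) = g + 7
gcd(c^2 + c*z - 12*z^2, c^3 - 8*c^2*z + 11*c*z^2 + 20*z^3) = 1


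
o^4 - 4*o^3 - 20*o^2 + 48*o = o*(o - 6)*(o - 2)*(o + 4)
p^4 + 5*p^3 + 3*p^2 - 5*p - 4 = (p - 1)*(p + 1)^2*(p + 4)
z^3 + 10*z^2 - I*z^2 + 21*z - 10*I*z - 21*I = (z + 3)*(z + 7)*(z - I)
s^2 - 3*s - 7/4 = (s - 7/2)*(s + 1/2)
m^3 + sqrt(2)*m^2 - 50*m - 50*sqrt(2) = (m - 5*sqrt(2))*(m + sqrt(2))*(m + 5*sqrt(2))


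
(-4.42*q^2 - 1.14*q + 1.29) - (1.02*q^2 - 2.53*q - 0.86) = -5.44*q^2 + 1.39*q + 2.15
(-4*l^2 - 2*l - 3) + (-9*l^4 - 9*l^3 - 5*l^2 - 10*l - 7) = -9*l^4 - 9*l^3 - 9*l^2 - 12*l - 10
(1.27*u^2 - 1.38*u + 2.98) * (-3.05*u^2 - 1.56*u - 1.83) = -3.8735*u^4 + 2.2278*u^3 - 9.2603*u^2 - 2.1234*u - 5.4534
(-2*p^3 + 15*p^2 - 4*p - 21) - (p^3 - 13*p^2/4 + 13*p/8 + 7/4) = -3*p^3 + 73*p^2/4 - 45*p/8 - 91/4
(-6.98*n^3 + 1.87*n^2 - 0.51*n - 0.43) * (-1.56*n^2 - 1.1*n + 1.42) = 10.8888*n^5 + 4.7608*n^4 - 11.173*n^3 + 3.8872*n^2 - 0.2512*n - 0.6106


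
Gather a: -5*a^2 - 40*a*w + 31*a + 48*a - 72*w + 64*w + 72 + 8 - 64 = -5*a^2 + a*(79 - 40*w) - 8*w + 16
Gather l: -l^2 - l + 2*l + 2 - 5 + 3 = -l^2 + l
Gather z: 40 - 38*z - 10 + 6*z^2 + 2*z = 6*z^2 - 36*z + 30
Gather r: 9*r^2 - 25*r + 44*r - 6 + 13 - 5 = 9*r^2 + 19*r + 2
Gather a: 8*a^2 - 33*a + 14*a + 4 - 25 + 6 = 8*a^2 - 19*a - 15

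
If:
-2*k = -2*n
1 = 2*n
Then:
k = 1/2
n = 1/2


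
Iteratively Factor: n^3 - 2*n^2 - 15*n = (n + 3)*(n^2 - 5*n) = n*(n + 3)*(n - 5)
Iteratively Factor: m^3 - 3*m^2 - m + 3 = (m + 1)*(m^2 - 4*m + 3) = (m - 1)*(m + 1)*(m - 3)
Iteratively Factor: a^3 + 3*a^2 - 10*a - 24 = (a + 4)*(a^2 - a - 6) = (a - 3)*(a + 4)*(a + 2)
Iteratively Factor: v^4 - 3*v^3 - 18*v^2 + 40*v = (v - 5)*(v^3 + 2*v^2 - 8*v) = (v - 5)*(v + 4)*(v^2 - 2*v) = (v - 5)*(v - 2)*(v + 4)*(v)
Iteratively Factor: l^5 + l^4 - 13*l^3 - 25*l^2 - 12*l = (l - 4)*(l^4 + 5*l^3 + 7*l^2 + 3*l) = (l - 4)*(l + 1)*(l^3 + 4*l^2 + 3*l) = l*(l - 4)*(l + 1)*(l^2 + 4*l + 3) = l*(l - 4)*(l + 1)*(l + 3)*(l + 1)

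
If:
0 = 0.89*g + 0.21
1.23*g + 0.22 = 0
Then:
No Solution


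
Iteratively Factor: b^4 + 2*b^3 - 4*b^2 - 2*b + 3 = (b + 3)*(b^3 - b^2 - b + 1) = (b - 1)*(b + 3)*(b^2 - 1) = (b - 1)*(b + 1)*(b + 3)*(b - 1)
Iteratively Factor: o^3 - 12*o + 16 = (o - 2)*(o^2 + 2*o - 8) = (o - 2)*(o + 4)*(o - 2)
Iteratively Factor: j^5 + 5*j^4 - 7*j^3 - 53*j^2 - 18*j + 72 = (j - 1)*(j^4 + 6*j^3 - j^2 - 54*j - 72) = (j - 3)*(j - 1)*(j^3 + 9*j^2 + 26*j + 24) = (j - 3)*(j - 1)*(j + 2)*(j^2 + 7*j + 12) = (j - 3)*(j - 1)*(j + 2)*(j + 4)*(j + 3)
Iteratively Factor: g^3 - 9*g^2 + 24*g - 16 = (g - 4)*(g^2 - 5*g + 4) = (g - 4)*(g - 1)*(g - 4)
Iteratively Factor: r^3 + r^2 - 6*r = (r)*(r^2 + r - 6) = r*(r - 2)*(r + 3)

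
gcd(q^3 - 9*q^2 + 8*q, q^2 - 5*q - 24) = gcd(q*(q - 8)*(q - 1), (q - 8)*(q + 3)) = q - 8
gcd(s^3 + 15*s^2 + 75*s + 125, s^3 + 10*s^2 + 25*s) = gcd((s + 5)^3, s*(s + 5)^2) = s^2 + 10*s + 25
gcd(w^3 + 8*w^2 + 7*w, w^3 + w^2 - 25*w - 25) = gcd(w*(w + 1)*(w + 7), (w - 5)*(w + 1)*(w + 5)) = w + 1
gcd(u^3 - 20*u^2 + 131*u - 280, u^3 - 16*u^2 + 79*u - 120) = u^2 - 13*u + 40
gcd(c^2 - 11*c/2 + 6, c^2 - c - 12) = c - 4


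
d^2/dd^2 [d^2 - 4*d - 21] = 2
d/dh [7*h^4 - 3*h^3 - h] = 28*h^3 - 9*h^2 - 1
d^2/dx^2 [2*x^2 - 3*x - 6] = 4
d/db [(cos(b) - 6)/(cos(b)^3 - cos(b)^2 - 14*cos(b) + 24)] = (27*cos(b) - 19*cos(2*b) + cos(3*b) + 101)*sin(b)/(2*(cos(b)^3 - cos(b)^2 - 14*cos(b) + 24)^2)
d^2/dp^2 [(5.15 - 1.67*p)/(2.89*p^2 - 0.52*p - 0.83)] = ((1.67*p - 5.15)*(5.78*p - 0.52)*(11.56*p - 1.04) + (28.9578*p - 31.5038)*(-2.89*p^2 + 0.52*p + 0.83))/(-2.89*p^2 + 0.52*p + 0.83)^3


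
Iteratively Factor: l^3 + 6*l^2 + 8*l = (l + 4)*(l^2 + 2*l) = l*(l + 4)*(l + 2)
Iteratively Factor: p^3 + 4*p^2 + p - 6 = (p - 1)*(p^2 + 5*p + 6) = (p - 1)*(p + 3)*(p + 2)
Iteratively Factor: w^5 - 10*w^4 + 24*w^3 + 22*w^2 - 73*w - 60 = (w - 5)*(w^4 - 5*w^3 - w^2 + 17*w + 12) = (w - 5)*(w - 3)*(w^3 - 2*w^2 - 7*w - 4) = (w - 5)*(w - 3)*(w + 1)*(w^2 - 3*w - 4) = (w - 5)*(w - 3)*(w + 1)^2*(w - 4)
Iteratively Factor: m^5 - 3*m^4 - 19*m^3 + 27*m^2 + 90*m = (m - 3)*(m^4 - 19*m^2 - 30*m) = (m - 5)*(m - 3)*(m^3 + 5*m^2 + 6*m) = m*(m - 5)*(m - 3)*(m^2 + 5*m + 6) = m*(m - 5)*(m - 3)*(m + 2)*(m + 3)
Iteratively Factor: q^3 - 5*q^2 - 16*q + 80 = (q + 4)*(q^2 - 9*q + 20) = (q - 4)*(q + 4)*(q - 5)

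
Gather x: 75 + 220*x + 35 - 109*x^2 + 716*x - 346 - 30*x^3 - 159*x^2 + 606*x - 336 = -30*x^3 - 268*x^2 + 1542*x - 572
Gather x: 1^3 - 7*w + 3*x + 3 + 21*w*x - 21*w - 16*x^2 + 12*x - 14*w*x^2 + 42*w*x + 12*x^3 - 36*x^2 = -28*w + 12*x^3 + x^2*(-14*w - 52) + x*(63*w + 15) + 4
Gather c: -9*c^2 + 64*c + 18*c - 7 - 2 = -9*c^2 + 82*c - 9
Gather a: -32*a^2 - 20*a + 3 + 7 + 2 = -32*a^2 - 20*a + 12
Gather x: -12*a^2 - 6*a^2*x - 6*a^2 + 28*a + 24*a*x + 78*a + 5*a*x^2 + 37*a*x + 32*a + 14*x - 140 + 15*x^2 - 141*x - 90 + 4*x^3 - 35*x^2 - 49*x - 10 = -18*a^2 + 138*a + 4*x^3 + x^2*(5*a - 20) + x*(-6*a^2 + 61*a - 176) - 240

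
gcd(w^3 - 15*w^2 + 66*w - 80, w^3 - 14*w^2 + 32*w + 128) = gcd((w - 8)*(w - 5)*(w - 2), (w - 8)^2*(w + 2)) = w - 8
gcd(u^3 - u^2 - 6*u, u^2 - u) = u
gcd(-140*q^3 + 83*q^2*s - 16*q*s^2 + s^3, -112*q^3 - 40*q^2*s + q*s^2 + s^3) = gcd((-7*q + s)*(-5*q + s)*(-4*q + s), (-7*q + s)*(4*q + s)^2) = 7*q - s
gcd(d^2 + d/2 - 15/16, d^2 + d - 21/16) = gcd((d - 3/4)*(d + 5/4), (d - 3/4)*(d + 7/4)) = d - 3/4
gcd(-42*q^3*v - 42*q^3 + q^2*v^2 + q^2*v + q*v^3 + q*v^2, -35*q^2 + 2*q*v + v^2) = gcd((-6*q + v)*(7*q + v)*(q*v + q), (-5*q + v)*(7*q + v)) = 7*q + v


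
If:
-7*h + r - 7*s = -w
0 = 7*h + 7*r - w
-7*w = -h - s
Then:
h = -335*w/7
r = 48*w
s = 384*w/7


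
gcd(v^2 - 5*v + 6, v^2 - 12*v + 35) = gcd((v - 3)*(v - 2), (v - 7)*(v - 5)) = 1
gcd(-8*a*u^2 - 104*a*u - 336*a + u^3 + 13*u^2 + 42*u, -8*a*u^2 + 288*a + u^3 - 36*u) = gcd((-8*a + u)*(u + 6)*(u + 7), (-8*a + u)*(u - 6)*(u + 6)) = -8*a*u - 48*a + u^2 + 6*u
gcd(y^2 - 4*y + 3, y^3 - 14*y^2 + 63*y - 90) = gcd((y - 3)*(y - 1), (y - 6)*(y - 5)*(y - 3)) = y - 3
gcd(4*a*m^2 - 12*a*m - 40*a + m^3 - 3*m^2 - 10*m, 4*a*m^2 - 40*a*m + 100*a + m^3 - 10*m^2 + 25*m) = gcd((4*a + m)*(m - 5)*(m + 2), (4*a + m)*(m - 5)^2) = 4*a*m - 20*a + m^2 - 5*m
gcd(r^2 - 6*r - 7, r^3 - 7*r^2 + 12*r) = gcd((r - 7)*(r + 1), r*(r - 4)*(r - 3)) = 1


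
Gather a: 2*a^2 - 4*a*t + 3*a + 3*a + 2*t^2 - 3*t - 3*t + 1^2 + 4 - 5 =2*a^2 + a*(6 - 4*t) + 2*t^2 - 6*t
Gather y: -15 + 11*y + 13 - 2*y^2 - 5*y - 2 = -2*y^2 + 6*y - 4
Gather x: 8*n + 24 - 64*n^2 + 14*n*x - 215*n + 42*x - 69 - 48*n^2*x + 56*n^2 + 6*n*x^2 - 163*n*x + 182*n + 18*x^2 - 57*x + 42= -8*n^2 - 25*n + x^2*(6*n + 18) + x*(-48*n^2 - 149*n - 15) - 3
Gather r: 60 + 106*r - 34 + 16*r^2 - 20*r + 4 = 16*r^2 + 86*r + 30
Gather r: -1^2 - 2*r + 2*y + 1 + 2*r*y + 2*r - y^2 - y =2*r*y - y^2 + y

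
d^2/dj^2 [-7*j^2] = -14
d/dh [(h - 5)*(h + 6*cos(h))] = h + (5 - h)*(6*sin(h) - 1) + 6*cos(h)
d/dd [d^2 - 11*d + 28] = 2*d - 11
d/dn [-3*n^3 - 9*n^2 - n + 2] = -9*n^2 - 18*n - 1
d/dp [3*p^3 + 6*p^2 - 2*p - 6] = 9*p^2 + 12*p - 2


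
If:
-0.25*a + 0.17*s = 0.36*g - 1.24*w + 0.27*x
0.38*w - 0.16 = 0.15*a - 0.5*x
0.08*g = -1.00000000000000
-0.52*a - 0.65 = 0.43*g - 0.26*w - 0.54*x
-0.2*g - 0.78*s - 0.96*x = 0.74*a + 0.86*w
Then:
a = 12.99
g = -12.50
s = -14.59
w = 1.64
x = 2.97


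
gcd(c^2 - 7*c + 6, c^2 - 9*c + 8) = c - 1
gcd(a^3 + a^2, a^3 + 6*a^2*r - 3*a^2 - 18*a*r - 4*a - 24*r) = a + 1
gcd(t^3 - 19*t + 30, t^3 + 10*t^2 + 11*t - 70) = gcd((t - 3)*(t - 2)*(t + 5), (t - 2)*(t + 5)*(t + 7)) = t^2 + 3*t - 10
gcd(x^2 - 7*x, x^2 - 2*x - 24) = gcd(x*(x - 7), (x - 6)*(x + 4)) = 1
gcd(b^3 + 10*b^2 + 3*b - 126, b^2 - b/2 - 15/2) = b - 3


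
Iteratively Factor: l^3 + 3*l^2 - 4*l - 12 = (l - 2)*(l^2 + 5*l + 6) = (l - 2)*(l + 3)*(l + 2)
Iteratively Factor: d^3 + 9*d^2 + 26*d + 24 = (d + 3)*(d^2 + 6*d + 8) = (d + 2)*(d + 3)*(d + 4)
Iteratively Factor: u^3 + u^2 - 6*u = (u - 2)*(u^2 + 3*u) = (u - 2)*(u + 3)*(u)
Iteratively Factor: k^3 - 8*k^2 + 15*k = (k - 5)*(k^2 - 3*k) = k*(k - 5)*(k - 3)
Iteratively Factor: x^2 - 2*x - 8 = (x + 2)*(x - 4)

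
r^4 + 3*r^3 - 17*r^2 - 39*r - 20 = (r - 4)*(r + 1)^2*(r + 5)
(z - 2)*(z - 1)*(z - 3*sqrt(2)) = z^3 - 3*sqrt(2)*z^2 - 3*z^2 + 2*z + 9*sqrt(2)*z - 6*sqrt(2)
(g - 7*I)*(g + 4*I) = g^2 - 3*I*g + 28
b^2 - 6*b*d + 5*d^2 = (b - 5*d)*(b - d)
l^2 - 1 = (l - 1)*(l + 1)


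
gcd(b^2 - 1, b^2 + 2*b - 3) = b - 1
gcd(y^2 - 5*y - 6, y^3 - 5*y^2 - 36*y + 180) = y - 6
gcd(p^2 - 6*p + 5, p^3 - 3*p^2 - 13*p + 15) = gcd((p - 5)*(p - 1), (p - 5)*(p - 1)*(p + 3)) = p^2 - 6*p + 5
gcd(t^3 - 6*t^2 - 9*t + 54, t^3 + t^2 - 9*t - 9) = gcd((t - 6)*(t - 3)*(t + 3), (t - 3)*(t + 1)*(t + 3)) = t^2 - 9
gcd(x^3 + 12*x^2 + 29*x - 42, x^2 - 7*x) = 1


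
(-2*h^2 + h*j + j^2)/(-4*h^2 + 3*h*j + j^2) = (2*h + j)/(4*h + j)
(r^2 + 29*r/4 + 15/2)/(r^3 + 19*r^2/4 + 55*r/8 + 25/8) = 2*(r + 6)/(2*r^2 + 7*r + 5)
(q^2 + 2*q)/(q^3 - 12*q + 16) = q*(q + 2)/(q^3 - 12*q + 16)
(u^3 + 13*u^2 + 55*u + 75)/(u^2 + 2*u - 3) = (u^2 + 10*u + 25)/(u - 1)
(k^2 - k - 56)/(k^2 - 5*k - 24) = (k + 7)/(k + 3)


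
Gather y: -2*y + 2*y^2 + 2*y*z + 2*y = 2*y^2 + 2*y*z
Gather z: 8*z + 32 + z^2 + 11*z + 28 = z^2 + 19*z + 60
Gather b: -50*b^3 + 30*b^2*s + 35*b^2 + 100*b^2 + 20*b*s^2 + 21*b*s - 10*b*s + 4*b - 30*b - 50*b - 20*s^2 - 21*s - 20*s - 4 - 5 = -50*b^3 + b^2*(30*s + 135) + b*(20*s^2 + 11*s - 76) - 20*s^2 - 41*s - 9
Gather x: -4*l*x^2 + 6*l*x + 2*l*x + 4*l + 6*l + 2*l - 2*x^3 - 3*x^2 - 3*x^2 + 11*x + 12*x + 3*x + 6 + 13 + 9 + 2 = 12*l - 2*x^3 + x^2*(-4*l - 6) + x*(8*l + 26) + 30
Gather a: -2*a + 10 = 10 - 2*a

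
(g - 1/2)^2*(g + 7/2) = g^3 + 5*g^2/2 - 13*g/4 + 7/8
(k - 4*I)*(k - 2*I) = k^2 - 6*I*k - 8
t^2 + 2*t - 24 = (t - 4)*(t + 6)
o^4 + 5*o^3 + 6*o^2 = o^2*(o + 2)*(o + 3)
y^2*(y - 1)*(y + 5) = y^4 + 4*y^3 - 5*y^2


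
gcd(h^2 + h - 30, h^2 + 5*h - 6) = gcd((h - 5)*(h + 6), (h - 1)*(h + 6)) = h + 6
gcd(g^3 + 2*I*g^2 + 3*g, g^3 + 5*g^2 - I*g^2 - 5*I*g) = g^2 - I*g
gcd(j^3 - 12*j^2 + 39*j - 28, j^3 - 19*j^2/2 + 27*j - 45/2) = 1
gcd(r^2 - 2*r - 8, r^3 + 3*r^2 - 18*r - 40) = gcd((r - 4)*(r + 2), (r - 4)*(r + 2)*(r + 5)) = r^2 - 2*r - 8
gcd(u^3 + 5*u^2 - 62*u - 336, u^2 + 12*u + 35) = u + 7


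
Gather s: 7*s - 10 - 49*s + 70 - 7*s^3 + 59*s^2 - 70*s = -7*s^3 + 59*s^2 - 112*s + 60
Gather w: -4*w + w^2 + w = w^2 - 3*w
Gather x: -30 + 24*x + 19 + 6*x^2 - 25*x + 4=6*x^2 - x - 7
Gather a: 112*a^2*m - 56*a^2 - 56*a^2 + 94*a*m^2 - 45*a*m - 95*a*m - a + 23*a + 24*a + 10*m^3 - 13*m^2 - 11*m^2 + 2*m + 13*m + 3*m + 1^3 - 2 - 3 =a^2*(112*m - 112) + a*(94*m^2 - 140*m + 46) + 10*m^3 - 24*m^2 + 18*m - 4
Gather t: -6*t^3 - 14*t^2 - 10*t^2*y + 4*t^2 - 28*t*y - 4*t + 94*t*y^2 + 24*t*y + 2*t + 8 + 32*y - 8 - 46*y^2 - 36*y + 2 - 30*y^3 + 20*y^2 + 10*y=-6*t^3 + t^2*(-10*y - 10) + t*(94*y^2 - 4*y - 2) - 30*y^3 - 26*y^2 + 6*y + 2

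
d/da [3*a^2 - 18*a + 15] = 6*a - 18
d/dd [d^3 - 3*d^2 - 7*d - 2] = 3*d^2 - 6*d - 7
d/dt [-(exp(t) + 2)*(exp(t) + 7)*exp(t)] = (-3*exp(2*t) - 18*exp(t) - 14)*exp(t)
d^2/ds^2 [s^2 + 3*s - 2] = 2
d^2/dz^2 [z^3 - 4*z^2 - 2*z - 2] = 6*z - 8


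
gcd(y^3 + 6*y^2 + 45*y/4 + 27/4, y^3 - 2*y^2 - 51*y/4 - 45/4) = y^2 + 3*y + 9/4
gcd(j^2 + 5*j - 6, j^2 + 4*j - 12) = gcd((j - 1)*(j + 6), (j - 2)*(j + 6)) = j + 6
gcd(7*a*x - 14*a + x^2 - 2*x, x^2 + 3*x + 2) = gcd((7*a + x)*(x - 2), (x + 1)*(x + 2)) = 1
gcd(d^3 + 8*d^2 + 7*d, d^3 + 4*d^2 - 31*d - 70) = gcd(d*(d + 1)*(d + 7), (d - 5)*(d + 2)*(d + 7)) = d + 7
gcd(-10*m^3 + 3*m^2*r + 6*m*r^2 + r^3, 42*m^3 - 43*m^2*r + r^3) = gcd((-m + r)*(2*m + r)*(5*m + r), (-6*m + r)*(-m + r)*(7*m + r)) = -m + r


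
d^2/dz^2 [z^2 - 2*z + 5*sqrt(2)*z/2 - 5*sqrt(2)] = 2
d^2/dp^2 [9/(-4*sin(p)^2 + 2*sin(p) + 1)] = 18*(-32*sin(p)^4 + 12*sin(p)^3 + 38*sin(p)^2 - 23*sin(p) + 8)/(-4*sin(p)^2 + 2*sin(p) + 1)^3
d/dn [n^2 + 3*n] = 2*n + 3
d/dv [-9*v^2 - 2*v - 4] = -18*v - 2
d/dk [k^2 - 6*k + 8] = 2*k - 6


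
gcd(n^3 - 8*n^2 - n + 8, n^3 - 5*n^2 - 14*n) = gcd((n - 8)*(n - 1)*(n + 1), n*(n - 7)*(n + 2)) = 1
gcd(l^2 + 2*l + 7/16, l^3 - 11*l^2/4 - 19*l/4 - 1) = l + 1/4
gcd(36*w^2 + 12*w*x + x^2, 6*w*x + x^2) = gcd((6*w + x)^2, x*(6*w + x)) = 6*w + x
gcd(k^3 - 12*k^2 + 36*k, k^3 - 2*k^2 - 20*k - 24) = k - 6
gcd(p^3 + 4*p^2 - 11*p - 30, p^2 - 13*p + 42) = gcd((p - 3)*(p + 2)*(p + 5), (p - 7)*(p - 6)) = 1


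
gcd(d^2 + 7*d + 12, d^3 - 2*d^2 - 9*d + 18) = d + 3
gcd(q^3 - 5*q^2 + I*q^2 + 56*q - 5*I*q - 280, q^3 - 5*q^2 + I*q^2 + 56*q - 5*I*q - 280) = q^3 + q^2*(-5 + I) + q*(56 - 5*I) - 280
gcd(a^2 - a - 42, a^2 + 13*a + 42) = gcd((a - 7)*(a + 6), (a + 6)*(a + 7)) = a + 6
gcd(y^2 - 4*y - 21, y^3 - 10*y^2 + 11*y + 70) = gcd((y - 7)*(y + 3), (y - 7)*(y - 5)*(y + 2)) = y - 7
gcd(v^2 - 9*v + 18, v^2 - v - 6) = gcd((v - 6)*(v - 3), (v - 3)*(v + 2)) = v - 3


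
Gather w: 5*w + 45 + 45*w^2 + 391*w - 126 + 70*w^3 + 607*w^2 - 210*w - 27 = 70*w^3 + 652*w^2 + 186*w - 108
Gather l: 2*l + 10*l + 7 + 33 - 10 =12*l + 30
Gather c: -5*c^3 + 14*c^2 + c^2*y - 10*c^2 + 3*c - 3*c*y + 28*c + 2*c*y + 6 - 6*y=-5*c^3 + c^2*(y + 4) + c*(31 - y) - 6*y + 6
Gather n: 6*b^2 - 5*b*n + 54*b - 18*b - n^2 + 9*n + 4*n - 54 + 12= 6*b^2 + 36*b - n^2 + n*(13 - 5*b) - 42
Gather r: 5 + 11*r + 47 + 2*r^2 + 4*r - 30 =2*r^2 + 15*r + 22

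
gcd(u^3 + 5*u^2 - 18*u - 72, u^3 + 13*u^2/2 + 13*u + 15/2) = u + 3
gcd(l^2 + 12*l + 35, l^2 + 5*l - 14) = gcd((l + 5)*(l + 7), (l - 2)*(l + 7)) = l + 7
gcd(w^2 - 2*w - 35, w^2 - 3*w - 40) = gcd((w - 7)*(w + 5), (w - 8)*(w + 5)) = w + 5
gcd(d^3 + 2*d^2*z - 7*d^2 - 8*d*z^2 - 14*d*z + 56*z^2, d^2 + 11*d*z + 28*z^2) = d + 4*z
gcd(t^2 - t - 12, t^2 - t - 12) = t^2 - t - 12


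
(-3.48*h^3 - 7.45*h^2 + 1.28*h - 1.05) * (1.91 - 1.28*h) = 4.4544*h^4 + 2.8892*h^3 - 15.8679*h^2 + 3.7888*h - 2.0055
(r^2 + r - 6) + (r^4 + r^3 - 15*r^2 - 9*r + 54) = r^4 + r^3 - 14*r^2 - 8*r + 48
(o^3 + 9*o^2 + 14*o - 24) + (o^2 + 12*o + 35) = o^3 + 10*o^2 + 26*o + 11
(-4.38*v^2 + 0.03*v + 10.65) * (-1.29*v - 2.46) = 5.6502*v^3 + 10.7361*v^2 - 13.8123*v - 26.199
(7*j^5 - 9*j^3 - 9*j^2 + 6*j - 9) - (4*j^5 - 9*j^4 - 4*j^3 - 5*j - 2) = 3*j^5 + 9*j^4 - 5*j^3 - 9*j^2 + 11*j - 7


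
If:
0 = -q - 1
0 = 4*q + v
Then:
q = -1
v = 4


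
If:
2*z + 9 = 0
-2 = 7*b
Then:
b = -2/7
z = -9/2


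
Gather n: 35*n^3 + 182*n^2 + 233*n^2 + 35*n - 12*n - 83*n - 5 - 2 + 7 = 35*n^3 + 415*n^2 - 60*n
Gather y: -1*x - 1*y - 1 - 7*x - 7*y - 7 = -8*x - 8*y - 8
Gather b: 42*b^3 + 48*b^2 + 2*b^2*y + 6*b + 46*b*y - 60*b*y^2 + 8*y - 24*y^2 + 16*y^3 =42*b^3 + b^2*(2*y + 48) + b*(-60*y^2 + 46*y + 6) + 16*y^3 - 24*y^2 + 8*y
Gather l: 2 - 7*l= 2 - 7*l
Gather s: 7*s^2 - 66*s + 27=7*s^2 - 66*s + 27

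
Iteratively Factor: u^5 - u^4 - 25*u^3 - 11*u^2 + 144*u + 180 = (u - 3)*(u^4 + 2*u^3 - 19*u^2 - 68*u - 60) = (u - 3)*(u + 2)*(u^3 - 19*u - 30) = (u - 5)*(u - 3)*(u + 2)*(u^2 + 5*u + 6) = (u - 5)*(u - 3)*(u + 2)*(u + 3)*(u + 2)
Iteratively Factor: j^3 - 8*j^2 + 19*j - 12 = (j - 4)*(j^2 - 4*j + 3) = (j - 4)*(j - 1)*(j - 3)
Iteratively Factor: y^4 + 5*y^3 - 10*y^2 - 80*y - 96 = (y + 3)*(y^3 + 2*y^2 - 16*y - 32) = (y - 4)*(y + 3)*(y^2 + 6*y + 8) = (y - 4)*(y + 2)*(y + 3)*(y + 4)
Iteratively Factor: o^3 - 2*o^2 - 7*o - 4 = (o + 1)*(o^2 - 3*o - 4) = (o + 1)^2*(o - 4)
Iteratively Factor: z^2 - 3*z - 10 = (z + 2)*(z - 5)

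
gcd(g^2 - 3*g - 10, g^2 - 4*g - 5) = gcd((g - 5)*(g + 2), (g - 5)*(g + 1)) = g - 5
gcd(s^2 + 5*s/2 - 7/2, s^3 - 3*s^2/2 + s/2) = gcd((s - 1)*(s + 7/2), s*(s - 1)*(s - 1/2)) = s - 1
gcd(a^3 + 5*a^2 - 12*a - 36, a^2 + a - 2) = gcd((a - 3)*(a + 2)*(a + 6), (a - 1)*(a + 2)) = a + 2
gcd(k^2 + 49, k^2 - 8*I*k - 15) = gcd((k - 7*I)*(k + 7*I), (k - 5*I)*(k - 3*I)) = 1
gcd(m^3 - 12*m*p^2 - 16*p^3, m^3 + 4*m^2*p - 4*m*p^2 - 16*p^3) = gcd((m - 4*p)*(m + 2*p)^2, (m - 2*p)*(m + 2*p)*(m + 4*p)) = m + 2*p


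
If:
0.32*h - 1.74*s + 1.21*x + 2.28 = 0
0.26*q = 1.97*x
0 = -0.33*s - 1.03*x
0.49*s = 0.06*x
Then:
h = -7.12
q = 0.00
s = 0.00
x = 0.00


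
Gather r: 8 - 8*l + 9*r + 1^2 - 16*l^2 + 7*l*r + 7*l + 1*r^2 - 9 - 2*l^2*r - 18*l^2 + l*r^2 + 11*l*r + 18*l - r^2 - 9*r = -34*l^2 + l*r^2 + 17*l + r*(-2*l^2 + 18*l)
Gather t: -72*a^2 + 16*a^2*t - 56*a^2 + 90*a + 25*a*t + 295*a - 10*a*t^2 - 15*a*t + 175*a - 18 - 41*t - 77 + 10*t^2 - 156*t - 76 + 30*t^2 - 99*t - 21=-128*a^2 + 560*a + t^2*(40 - 10*a) + t*(16*a^2 + 10*a - 296) - 192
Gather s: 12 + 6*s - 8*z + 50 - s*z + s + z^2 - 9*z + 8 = s*(7 - z) + z^2 - 17*z + 70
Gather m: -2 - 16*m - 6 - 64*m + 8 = -80*m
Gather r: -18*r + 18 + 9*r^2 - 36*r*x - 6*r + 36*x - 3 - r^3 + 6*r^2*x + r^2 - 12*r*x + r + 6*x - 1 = -r^3 + r^2*(6*x + 10) + r*(-48*x - 23) + 42*x + 14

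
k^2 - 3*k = k*(k - 3)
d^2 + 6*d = d*(d + 6)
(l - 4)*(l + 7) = l^2 + 3*l - 28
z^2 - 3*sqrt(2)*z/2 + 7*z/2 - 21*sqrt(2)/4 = (z + 7/2)*(z - 3*sqrt(2)/2)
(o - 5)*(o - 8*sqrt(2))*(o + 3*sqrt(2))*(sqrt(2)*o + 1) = sqrt(2)*o^4 - 9*o^3 - 5*sqrt(2)*o^3 - 53*sqrt(2)*o^2 + 45*o^2 - 48*o + 265*sqrt(2)*o + 240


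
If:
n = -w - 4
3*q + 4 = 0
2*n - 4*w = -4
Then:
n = -10/3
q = -4/3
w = -2/3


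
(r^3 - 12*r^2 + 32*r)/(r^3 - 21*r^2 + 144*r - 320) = r*(r - 4)/(r^2 - 13*r + 40)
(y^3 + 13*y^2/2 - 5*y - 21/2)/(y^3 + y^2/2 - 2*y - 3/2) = (y + 7)/(y + 1)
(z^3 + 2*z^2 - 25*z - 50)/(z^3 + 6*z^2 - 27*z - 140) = (z^2 + 7*z + 10)/(z^2 + 11*z + 28)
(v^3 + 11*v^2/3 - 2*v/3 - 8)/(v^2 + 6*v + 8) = (v^2 + 5*v/3 - 4)/(v + 4)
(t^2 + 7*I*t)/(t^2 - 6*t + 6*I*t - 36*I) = t*(t + 7*I)/(t^2 + 6*t*(-1 + I) - 36*I)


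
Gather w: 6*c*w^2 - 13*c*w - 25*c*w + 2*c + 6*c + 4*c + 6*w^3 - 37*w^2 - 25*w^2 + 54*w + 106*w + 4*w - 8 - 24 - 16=12*c + 6*w^3 + w^2*(6*c - 62) + w*(164 - 38*c) - 48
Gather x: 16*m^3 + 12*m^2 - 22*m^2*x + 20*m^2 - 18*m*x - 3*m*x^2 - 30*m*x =16*m^3 + 32*m^2 - 3*m*x^2 + x*(-22*m^2 - 48*m)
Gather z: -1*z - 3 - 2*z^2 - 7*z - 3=-2*z^2 - 8*z - 6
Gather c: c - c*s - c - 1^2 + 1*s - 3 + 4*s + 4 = -c*s + 5*s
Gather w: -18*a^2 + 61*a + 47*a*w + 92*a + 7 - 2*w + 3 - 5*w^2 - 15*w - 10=-18*a^2 + 153*a - 5*w^2 + w*(47*a - 17)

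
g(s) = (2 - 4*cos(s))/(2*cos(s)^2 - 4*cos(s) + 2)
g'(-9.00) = 0.11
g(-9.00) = 0.77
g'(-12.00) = 237.87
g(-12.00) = -28.21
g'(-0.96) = -12.11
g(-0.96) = -0.81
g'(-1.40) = -0.59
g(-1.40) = 0.96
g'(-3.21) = -0.02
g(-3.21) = 0.75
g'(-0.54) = -306.13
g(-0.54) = -35.33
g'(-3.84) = -0.18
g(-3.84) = 0.81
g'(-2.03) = 0.26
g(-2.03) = 0.91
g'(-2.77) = 0.09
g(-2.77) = 0.77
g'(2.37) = -0.20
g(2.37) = 0.83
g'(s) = (2 - 4*cos(s))*(4*sin(s)*cos(s) - 4*sin(s))/(2*cos(s)^2 - 4*cos(s) + 2)^2 + 4*sin(s)/(2*cos(s)^2 - 4*cos(s) + 2) = -sin(2*s)/(cos(s) - 1)^3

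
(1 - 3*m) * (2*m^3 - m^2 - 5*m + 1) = -6*m^4 + 5*m^3 + 14*m^2 - 8*m + 1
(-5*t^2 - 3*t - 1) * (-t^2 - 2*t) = 5*t^4 + 13*t^3 + 7*t^2 + 2*t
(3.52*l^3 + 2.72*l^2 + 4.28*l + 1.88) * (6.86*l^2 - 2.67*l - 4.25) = 24.1472*l^5 + 9.2608*l^4 + 7.1384*l^3 - 10.0908*l^2 - 23.2096*l - 7.99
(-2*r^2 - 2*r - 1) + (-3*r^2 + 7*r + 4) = -5*r^2 + 5*r + 3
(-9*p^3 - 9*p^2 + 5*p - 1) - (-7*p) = -9*p^3 - 9*p^2 + 12*p - 1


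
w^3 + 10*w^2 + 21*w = w*(w + 3)*(w + 7)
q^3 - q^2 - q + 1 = (q - 1)^2*(q + 1)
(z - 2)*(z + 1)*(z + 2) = z^3 + z^2 - 4*z - 4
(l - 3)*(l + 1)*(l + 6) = l^3 + 4*l^2 - 15*l - 18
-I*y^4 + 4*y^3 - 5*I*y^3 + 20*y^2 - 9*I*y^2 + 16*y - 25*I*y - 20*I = (y + 4)*(y - I)*(y + 5*I)*(-I*y - I)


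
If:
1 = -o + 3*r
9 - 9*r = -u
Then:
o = u/3 + 2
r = u/9 + 1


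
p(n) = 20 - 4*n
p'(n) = -4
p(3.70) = 5.20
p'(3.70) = -4.00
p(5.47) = -1.88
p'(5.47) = -4.00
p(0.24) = 19.04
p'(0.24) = -4.00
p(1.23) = 15.08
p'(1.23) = -4.00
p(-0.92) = 23.68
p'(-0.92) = -4.00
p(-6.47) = 45.88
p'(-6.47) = -4.00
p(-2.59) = 30.36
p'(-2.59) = -4.00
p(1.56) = 13.76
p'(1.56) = -4.00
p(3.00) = 8.00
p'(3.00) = -4.00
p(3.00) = 8.00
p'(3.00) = -4.00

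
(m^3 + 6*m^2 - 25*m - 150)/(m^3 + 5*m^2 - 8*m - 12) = (m^2 - 25)/(m^2 - m - 2)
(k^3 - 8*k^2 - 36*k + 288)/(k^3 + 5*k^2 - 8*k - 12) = (k^2 - 14*k + 48)/(k^2 - k - 2)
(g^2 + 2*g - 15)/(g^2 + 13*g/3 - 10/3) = 3*(g - 3)/(3*g - 2)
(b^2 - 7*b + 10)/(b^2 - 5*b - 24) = (-b^2 + 7*b - 10)/(-b^2 + 5*b + 24)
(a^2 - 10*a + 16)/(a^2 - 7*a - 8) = (a - 2)/(a + 1)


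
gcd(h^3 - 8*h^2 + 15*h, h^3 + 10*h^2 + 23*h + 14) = 1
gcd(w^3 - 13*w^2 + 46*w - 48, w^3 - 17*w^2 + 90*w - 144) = w^2 - 11*w + 24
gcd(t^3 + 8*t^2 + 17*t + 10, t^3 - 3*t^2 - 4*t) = t + 1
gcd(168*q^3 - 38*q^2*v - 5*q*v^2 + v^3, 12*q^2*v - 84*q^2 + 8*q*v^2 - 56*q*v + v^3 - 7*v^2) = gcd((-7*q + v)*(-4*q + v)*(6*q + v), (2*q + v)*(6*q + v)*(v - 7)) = 6*q + v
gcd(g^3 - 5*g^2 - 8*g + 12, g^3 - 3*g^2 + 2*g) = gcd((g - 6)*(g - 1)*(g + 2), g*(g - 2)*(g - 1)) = g - 1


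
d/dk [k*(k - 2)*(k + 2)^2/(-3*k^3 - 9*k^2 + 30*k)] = (-k^2 - 10*k - 16)/(3*(k^2 + 10*k + 25))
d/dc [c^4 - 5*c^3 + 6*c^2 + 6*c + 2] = 4*c^3 - 15*c^2 + 12*c + 6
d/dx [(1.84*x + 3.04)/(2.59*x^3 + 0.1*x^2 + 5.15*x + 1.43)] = (4.7656*x^3 + 0.184*x^2 + 9.476*x - (1.84*x + 3.04)*(7.77*x^2 + 0.2*x + 5.15) + 2.6312)/(2.59*x^3 + 0.1*x^2 + 5.15*x + 1.43)^2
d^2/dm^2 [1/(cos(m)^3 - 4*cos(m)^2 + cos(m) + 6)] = ((7*cos(m) - 32*cos(2*m) + 9*cos(3*m))*(cos(m)^3 - 4*cos(m)^2 + cos(m) + 6)/4 + 2*(3*cos(m)^2 - 8*cos(m) + 1)^2*sin(m)^2)/(cos(m)^3 - 4*cos(m)^2 + cos(m) + 6)^3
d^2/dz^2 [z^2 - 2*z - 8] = 2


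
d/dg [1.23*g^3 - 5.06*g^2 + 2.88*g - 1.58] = 3.69*g^2 - 10.12*g + 2.88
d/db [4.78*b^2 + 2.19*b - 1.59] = 9.56*b + 2.19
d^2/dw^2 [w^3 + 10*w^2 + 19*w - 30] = 6*w + 20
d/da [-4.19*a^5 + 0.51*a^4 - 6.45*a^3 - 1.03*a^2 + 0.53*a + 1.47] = -20.95*a^4 + 2.04*a^3 - 19.35*a^2 - 2.06*a + 0.53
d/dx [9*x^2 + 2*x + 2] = 18*x + 2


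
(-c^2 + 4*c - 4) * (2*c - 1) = -2*c^3 + 9*c^2 - 12*c + 4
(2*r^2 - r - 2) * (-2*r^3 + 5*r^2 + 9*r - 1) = -4*r^5 + 12*r^4 + 17*r^3 - 21*r^2 - 17*r + 2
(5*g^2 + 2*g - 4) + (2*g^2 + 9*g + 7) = 7*g^2 + 11*g + 3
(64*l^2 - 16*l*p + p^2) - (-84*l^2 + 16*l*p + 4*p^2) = 148*l^2 - 32*l*p - 3*p^2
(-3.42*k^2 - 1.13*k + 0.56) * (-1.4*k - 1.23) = 4.788*k^3 + 5.7886*k^2 + 0.6059*k - 0.6888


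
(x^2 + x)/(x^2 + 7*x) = (x + 1)/(x + 7)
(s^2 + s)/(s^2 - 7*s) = (s + 1)/(s - 7)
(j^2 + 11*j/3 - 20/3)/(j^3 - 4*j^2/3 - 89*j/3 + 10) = (3*j - 4)/(3*j^2 - 19*j + 6)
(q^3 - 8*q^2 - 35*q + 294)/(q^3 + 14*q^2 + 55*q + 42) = (q^2 - 14*q + 49)/(q^2 + 8*q + 7)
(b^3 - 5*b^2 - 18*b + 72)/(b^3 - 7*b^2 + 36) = (b + 4)/(b + 2)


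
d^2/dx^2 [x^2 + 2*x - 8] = 2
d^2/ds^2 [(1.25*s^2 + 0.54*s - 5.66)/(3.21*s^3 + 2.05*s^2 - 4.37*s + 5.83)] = (25.76025*s^6 + 33.385284*s^5 - 573.325902*s^4 - 881.345464*s^3 + 122.758878*s^2 + 901.045428*s + 31.60159)/(33.076161*s^9 + 63.370215*s^8 - 94.616676*s^7 + 16.293124*s^6 + 358.994262*s^5 - 299.741286*s^4 - 69.508676*s^3 + 543.036516*s^2 - 445.594479*s + 198.155287)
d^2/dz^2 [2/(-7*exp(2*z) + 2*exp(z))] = 4*((7*exp(z) - 2)*(14*exp(z) - 1) - 4*(7*exp(z) - 1)^2)*exp(-z)/(7*exp(z) - 2)^3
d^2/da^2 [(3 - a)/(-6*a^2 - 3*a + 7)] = 6*((5 - 6*a)*(6*a^2 + 3*a - 7) + 3*(a - 3)*(4*a + 1)^2)/(6*a^2 + 3*a - 7)^3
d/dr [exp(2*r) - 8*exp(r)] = 2*(exp(r) - 4)*exp(r)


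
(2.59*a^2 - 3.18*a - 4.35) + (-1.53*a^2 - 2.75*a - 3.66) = 1.06*a^2 - 5.93*a - 8.01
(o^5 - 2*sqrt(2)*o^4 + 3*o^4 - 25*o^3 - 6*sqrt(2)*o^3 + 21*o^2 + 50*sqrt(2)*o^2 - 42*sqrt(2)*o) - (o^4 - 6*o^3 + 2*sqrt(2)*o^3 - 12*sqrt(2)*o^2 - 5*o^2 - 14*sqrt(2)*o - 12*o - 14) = o^5 - 2*sqrt(2)*o^4 + 2*o^4 - 19*o^3 - 8*sqrt(2)*o^3 + 26*o^2 + 62*sqrt(2)*o^2 - 28*sqrt(2)*o + 12*o + 14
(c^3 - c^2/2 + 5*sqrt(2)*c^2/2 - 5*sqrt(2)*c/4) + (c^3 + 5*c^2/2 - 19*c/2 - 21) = 2*c^3 + 2*c^2 + 5*sqrt(2)*c^2/2 - 19*c/2 - 5*sqrt(2)*c/4 - 21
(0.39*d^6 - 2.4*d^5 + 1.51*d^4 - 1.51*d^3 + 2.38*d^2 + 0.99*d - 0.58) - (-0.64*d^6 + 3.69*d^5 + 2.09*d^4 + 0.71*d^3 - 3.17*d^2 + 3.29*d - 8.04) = 1.03*d^6 - 6.09*d^5 - 0.58*d^4 - 2.22*d^3 + 5.55*d^2 - 2.3*d + 7.46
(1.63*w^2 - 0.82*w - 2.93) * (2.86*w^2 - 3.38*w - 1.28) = 4.6618*w^4 - 7.8546*w^3 - 7.6946*w^2 + 10.953*w + 3.7504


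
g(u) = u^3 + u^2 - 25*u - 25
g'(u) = 3*u^2 + 2*u - 25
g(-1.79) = 17.22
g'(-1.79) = -18.97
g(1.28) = -53.26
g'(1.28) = -17.52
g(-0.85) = -3.64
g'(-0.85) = -24.53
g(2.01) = -63.09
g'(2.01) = -8.86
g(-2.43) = 27.31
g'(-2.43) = -12.15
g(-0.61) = -9.60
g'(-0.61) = -25.10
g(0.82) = -44.28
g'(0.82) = -21.34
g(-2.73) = 30.36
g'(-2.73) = -8.10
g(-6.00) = -55.00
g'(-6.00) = 71.00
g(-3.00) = 32.00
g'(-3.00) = -4.00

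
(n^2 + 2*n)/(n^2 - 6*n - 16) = n/(n - 8)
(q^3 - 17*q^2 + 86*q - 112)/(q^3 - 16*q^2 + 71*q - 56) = (q - 2)/(q - 1)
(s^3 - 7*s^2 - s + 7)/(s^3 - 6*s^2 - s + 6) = (s - 7)/(s - 6)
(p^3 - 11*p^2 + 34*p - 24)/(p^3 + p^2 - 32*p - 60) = (p^2 - 5*p + 4)/(p^2 + 7*p + 10)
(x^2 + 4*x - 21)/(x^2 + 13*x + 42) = (x - 3)/(x + 6)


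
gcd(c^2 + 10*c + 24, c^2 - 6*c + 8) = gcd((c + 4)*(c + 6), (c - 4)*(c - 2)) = 1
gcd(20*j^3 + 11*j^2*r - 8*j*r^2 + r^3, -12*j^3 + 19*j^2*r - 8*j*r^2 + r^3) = -4*j + r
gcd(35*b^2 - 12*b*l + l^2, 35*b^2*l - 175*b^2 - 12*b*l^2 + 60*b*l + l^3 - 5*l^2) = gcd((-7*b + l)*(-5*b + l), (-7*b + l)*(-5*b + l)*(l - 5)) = 35*b^2 - 12*b*l + l^2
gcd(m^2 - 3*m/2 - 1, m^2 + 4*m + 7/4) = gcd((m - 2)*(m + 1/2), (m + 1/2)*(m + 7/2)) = m + 1/2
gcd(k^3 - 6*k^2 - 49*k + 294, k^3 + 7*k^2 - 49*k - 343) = k^2 - 49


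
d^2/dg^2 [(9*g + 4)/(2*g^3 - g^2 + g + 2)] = 2*((9*g + 4)*(6*g^2 - 2*g + 1)^2 + (-54*g^2 + 18*g - (6*g - 1)*(9*g + 4) - 9)*(2*g^3 - g^2 + g + 2))/(2*g^3 - g^2 + g + 2)^3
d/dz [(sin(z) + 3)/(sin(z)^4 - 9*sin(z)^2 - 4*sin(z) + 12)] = 3*(sin(z)*cos(z)^2 + 6*sin(z) + 2*cos(z)^2 + 2)*cos(z)/((sin(z) - 3)^2*(sin(z) - 1)^2*(sin(z) + 2)^3)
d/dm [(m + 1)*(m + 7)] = 2*m + 8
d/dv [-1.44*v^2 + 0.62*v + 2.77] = 0.62 - 2.88*v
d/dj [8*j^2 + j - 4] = 16*j + 1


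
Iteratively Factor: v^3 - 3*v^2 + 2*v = (v - 1)*(v^2 - 2*v) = (v - 2)*(v - 1)*(v)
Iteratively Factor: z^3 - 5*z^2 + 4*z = (z - 4)*(z^2 - z) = z*(z - 4)*(z - 1)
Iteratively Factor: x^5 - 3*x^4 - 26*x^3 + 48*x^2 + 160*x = (x)*(x^4 - 3*x^3 - 26*x^2 + 48*x + 160) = x*(x + 4)*(x^3 - 7*x^2 + 2*x + 40) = x*(x - 4)*(x + 4)*(x^2 - 3*x - 10) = x*(x - 4)*(x + 2)*(x + 4)*(x - 5)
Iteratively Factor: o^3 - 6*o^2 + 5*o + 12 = (o - 4)*(o^2 - 2*o - 3) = (o - 4)*(o + 1)*(o - 3)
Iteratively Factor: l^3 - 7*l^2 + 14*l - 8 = (l - 2)*(l^2 - 5*l + 4) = (l - 4)*(l - 2)*(l - 1)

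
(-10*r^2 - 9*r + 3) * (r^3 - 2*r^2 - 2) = -10*r^5 + 11*r^4 + 21*r^3 + 14*r^2 + 18*r - 6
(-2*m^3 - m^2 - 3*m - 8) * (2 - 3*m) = 6*m^4 - m^3 + 7*m^2 + 18*m - 16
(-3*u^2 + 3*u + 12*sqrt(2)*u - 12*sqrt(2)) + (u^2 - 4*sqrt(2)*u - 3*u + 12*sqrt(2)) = -2*u^2 + 8*sqrt(2)*u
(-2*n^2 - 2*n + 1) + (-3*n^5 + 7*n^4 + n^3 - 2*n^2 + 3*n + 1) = -3*n^5 + 7*n^4 + n^3 - 4*n^2 + n + 2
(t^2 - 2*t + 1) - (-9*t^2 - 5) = 10*t^2 - 2*t + 6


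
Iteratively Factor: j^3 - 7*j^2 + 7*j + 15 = (j + 1)*(j^2 - 8*j + 15) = (j - 5)*(j + 1)*(j - 3)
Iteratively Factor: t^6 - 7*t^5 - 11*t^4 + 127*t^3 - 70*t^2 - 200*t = (t - 2)*(t^5 - 5*t^4 - 21*t^3 + 85*t^2 + 100*t) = t*(t - 2)*(t^4 - 5*t^3 - 21*t^2 + 85*t + 100) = t*(t - 2)*(t + 4)*(t^3 - 9*t^2 + 15*t + 25) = t*(t - 5)*(t - 2)*(t + 4)*(t^2 - 4*t - 5) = t*(t - 5)*(t - 2)*(t + 1)*(t + 4)*(t - 5)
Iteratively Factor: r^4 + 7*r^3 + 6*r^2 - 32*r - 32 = (r - 2)*(r^3 + 9*r^2 + 24*r + 16) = (r - 2)*(r + 4)*(r^2 + 5*r + 4) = (r - 2)*(r + 1)*(r + 4)*(r + 4)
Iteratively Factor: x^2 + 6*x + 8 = (x + 2)*(x + 4)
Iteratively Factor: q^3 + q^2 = (q + 1)*(q^2) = q*(q + 1)*(q)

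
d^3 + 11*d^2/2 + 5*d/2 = d*(d + 1/2)*(d + 5)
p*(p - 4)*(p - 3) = p^3 - 7*p^2 + 12*p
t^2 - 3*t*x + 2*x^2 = (t - 2*x)*(t - x)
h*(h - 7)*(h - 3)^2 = h^4 - 13*h^3 + 51*h^2 - 63*h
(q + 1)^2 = q^2 + 2*q + 1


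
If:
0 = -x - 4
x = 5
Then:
No Solution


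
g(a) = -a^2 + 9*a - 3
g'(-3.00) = 15.00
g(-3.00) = -39.00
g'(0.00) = 9.00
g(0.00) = -3.00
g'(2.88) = 3.24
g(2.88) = 14.63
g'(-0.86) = 10.72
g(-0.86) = -11.48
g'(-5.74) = 20.48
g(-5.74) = -87.61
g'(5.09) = -1.18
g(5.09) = 16.90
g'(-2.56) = 14.12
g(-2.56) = -32.59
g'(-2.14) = 13.28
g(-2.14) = -26.84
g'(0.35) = 8.30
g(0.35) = 0.03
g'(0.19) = 8.62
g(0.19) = -1.33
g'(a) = 9 - 2*a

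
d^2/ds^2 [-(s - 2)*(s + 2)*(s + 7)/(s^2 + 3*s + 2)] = 36/(s^3 + 3*s^2 + 3*s + 1)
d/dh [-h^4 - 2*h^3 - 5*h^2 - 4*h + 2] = -4*h^3 - 6*h^2 - 10*h - 4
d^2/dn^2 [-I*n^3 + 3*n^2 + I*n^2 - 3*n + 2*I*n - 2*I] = -6*I*n + 6 + 2*I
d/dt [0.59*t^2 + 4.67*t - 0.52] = 1.18*t + 4.67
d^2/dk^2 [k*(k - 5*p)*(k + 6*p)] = 6*k + 2*p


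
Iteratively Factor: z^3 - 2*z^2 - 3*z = (z - 3)*(z^2 + z) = z*(z - 3)*(z + 1)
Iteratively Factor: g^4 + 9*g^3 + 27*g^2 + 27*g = (g + 3)*(g^3 + 6*g^2 + 9*g) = g*(g + 3)*(g^2 + 6*g + 9) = g*(g + 3)^2*(g + 3)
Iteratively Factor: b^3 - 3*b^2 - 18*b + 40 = (b - 2)*(b^2 - b - 20) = (b - 2)*(b + 4)*(b - 5)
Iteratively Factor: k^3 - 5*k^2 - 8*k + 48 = (k + 3)*(k^2 - 8*k + 16) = (k - 4)*(k + 3)*(k - 4)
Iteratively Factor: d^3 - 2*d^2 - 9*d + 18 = (d - 2)*(d^2 - 9) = (d - 2)*(d + 3)*(d - 3)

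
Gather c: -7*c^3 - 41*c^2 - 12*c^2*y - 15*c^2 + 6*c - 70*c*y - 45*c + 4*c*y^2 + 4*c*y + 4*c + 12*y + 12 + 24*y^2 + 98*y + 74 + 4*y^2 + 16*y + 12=-7*c^3 + c^2*(-12*y - 56) + c*(4*y^2 - 66*y - 35) + 28*y^2 + 126*y + 98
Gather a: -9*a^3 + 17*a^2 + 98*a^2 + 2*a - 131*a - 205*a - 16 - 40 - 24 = -9*a^3 + 115*a^2 - 334*a - 80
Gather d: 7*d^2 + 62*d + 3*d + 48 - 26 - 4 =7*d^2 + 65*d + 18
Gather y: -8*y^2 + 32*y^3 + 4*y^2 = 32*y^3 - 4*y^2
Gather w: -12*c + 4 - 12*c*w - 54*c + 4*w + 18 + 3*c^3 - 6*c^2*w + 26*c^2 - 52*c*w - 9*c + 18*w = 3*c^3 + 26*c^2 - 75*c + w*(-6*c^2 - 64*c + 22) + 22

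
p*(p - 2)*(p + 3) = p^3 + p^2 - 6*p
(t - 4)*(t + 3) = t^2 - t - 12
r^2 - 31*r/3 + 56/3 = (r - 8)*(r - 7/3)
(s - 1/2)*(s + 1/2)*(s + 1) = s^3 + s^2 - s/4 - 1/4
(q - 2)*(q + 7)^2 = q^3 + 12*q^2 + 21*q - 98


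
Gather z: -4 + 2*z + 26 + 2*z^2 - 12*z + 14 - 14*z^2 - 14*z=-12*z^2 - 24*z + 36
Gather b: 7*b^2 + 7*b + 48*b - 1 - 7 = 7*b^2 + 55*b - 8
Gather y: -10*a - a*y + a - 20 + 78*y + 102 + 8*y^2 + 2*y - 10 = -9*a + 8*y^2 + y*(80 - a) + 72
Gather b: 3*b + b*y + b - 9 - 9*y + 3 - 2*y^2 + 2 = b*(y + 4) - 2*y^2 - 9*y - 4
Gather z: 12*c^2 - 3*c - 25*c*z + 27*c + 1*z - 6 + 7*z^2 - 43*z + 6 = 12*c^2 + 24*c + 7*z^2 + z*(-25*c - 42)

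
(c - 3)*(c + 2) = c^2 - c - 6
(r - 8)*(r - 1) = r^2 - 9*r + 8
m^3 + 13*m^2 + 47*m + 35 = (m + 1)*(m + 5)*(m + 7)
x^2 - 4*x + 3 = (x - 3)*(x - 1)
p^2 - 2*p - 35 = (p - 7)*(p + 5)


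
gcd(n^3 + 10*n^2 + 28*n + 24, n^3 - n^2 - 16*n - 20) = n^2 + 4*n + 4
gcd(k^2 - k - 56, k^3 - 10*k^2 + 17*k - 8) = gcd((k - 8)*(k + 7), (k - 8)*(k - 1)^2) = k - 8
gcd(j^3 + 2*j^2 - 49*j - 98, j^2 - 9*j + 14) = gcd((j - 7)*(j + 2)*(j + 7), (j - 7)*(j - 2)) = j - 7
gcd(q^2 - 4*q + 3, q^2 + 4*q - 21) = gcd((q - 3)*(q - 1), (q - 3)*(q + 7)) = q - 3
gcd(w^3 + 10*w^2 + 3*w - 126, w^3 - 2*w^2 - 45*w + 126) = w^2 + 4*w - 21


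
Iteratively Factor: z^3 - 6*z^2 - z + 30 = (z - 5)*(z^2 - z - 6) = (z - 5)*(z - 3)*(z + 2)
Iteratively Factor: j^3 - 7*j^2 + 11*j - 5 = (j - 1)*(j^2 - 6*j + 5) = (j - 1)^2*(j - 5)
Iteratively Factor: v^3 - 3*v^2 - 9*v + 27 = (v + 3)*(v^2 - 6*v + 9) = (v - 3)*(v + 3)*(v - 3)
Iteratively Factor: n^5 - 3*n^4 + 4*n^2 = (n)*(n^4 - 3*n^3 + 4*n) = n*(n + 1)*(n^3 - 4*n^2 + 4*n) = n*(n - 2)*(n + 1)*(n^2 - 2*n) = n*(n - 2)^2*(n + 1)*(n)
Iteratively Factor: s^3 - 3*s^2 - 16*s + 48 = (s + 4)*(s^2 - 7*s + 12) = (s - 4)*(s + 4)*(s - 3)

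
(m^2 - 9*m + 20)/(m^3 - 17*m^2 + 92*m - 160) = 1/(m - 8)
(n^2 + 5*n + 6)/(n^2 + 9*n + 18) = (n + 2)/(n + 6)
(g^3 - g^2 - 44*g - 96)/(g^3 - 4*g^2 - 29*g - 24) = (g + 4)/(g + 1)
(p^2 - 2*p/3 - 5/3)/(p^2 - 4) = (3*p^2 - 2*p - 5)/(3*(p^2 - 4))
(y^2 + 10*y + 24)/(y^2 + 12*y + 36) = (y + 4)/(y + 6)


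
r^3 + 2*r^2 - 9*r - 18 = (r - 3)*(r + 2)*(r + 3)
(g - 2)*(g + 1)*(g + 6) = g^3 + 5*g^2 - 8*g - 12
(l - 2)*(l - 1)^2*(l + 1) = l^4 - 3*l^3 + l^2 + 3*l - 2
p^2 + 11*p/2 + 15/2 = (p + 5/2)*(p + 3)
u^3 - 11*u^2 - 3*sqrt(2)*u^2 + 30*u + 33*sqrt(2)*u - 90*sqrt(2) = (u - 6)*(u - 5)*(u - 3*sqrt(2))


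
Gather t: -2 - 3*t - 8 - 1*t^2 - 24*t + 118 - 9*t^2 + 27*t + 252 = 360 - 10*t^2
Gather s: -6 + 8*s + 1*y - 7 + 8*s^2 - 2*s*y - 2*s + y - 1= 8*s^2 + s*(6 - 2*y) + 2*y - 14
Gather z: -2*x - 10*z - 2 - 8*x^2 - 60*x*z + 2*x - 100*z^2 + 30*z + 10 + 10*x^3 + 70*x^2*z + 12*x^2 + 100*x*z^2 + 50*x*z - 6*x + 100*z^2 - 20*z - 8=10*x^3 + 4*x^2 + 100*x*z^2 - 6*x + z*(70*x^2 - 10*x)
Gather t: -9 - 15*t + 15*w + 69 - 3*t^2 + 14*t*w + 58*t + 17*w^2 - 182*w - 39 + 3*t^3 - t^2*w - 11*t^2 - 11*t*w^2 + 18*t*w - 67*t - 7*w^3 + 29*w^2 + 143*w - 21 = 3*t^3 + t^2*(-w - 14) + t*(-11*w^2 + 32*w - 24) - 7*w^3 + 46*w^2 - 24*w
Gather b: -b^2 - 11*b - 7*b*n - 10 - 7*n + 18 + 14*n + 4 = -b^2 + b*(-7*n - 11) + 7*n + 12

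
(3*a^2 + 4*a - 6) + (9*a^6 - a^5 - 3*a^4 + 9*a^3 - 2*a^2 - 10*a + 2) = 9*a^6 - a^5 - 3*a^4 + 9*a^3 + a^2 - 6*a - 4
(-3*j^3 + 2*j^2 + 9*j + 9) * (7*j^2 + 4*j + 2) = -21*j^5 + 2*j^4 + 65*j^3 + 103*j^2 + 54*j + 18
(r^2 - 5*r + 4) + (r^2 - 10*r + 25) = 2*r^2 - 15*r + 29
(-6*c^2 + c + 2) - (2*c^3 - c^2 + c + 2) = -2*c^3 - 5*c^2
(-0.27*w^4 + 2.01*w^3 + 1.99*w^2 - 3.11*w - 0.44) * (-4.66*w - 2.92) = 1.2582*w^5 - 8.5782*w^4 - 15.1426*w^3 + 8.6818*w^2 + 11.1316*w + 1.2848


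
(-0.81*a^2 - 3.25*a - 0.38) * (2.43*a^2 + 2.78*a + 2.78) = -1.9683*a^4 - 10.1493*a^3 - 12.2102*a^2 - 10.0914*a - 1.0564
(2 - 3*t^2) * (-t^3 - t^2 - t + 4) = 3*t^5 + 3*t^4 + t^3 - 14*t^2 - 2*t + 8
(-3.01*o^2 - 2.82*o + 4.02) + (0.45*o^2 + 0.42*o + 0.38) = -2.56*o^2 - 2.4*o + 4.4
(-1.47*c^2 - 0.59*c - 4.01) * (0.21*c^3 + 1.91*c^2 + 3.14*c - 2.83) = -0.3087*c^5 - 2.9316*c^4 - 6.5848*c^3 - 5.3516*c^2 - 10.9217*c + 11.3483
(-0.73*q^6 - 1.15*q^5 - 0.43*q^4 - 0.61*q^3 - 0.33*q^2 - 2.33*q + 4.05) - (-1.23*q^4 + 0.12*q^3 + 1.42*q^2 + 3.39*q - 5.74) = -0.73*q^6 - 1.15*q^5 + 0.8*q^4 - 0.73*q^3 - 1.75*q^2 - 5.72*q + 9.79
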